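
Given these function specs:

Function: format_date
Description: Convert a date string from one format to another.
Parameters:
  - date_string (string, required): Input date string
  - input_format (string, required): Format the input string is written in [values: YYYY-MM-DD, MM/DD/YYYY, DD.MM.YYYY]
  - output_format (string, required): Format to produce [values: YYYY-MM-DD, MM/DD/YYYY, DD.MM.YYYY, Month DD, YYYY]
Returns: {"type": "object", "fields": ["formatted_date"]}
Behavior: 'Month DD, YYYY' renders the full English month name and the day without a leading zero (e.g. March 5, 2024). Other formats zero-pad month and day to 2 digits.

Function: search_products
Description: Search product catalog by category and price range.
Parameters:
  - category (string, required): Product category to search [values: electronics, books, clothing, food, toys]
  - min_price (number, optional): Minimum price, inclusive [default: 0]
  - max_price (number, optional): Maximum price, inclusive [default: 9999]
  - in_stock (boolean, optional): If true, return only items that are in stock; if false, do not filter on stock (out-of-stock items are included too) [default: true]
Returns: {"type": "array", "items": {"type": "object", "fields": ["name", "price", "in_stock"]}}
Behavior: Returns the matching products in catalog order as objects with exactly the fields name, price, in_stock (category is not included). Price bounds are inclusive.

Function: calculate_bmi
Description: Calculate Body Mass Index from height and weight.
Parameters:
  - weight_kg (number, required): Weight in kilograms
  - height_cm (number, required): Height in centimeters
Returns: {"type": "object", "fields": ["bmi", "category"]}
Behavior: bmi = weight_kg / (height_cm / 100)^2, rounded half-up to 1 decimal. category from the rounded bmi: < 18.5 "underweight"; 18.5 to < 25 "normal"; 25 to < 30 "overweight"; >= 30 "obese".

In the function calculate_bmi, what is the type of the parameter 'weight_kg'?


The calculate_bmi spec declares:
  - weight_kg (number, required): Weight in kilograms
Type:
number


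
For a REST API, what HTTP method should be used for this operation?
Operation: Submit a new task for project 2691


GET = read, POST = create, PUT = update/replace, DELETE = remove
This operation is a create.
POST


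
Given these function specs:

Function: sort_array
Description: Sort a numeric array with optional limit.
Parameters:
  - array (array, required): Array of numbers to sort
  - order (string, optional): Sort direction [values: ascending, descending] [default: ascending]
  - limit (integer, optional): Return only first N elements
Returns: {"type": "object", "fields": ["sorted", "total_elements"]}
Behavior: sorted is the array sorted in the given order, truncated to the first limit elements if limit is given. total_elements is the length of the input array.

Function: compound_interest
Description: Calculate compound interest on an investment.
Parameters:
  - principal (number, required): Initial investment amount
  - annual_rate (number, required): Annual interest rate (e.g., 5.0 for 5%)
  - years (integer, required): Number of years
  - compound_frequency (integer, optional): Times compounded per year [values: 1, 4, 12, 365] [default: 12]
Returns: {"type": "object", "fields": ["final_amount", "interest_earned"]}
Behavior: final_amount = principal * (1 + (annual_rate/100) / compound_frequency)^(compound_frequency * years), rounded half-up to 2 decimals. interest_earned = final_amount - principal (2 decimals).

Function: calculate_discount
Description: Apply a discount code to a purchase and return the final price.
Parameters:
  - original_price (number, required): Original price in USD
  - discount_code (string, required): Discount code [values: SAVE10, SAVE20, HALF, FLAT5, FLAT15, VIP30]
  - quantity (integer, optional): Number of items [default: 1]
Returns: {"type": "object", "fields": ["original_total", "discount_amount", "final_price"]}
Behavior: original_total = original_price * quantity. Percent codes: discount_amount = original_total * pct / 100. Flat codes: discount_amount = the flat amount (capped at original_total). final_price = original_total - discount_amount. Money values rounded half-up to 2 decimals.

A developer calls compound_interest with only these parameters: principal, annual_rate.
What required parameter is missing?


Required parameters: principal, annual_rate, years
Provided: principal, annual_rate
Missing: years
years


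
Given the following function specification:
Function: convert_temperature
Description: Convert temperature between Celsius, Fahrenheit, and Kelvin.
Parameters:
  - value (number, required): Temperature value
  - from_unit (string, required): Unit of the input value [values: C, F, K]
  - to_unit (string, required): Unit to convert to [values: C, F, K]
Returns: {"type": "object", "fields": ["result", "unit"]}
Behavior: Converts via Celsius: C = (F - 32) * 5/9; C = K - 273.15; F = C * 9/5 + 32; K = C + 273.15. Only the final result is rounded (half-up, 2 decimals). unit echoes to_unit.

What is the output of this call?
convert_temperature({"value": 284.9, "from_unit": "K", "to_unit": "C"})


To C: 284.9 - 273.15 = 11.75
Target is C: 11.75
Round to 2 decimals: 11.75
Output:
{"result": 11.75, "unit": "C"}


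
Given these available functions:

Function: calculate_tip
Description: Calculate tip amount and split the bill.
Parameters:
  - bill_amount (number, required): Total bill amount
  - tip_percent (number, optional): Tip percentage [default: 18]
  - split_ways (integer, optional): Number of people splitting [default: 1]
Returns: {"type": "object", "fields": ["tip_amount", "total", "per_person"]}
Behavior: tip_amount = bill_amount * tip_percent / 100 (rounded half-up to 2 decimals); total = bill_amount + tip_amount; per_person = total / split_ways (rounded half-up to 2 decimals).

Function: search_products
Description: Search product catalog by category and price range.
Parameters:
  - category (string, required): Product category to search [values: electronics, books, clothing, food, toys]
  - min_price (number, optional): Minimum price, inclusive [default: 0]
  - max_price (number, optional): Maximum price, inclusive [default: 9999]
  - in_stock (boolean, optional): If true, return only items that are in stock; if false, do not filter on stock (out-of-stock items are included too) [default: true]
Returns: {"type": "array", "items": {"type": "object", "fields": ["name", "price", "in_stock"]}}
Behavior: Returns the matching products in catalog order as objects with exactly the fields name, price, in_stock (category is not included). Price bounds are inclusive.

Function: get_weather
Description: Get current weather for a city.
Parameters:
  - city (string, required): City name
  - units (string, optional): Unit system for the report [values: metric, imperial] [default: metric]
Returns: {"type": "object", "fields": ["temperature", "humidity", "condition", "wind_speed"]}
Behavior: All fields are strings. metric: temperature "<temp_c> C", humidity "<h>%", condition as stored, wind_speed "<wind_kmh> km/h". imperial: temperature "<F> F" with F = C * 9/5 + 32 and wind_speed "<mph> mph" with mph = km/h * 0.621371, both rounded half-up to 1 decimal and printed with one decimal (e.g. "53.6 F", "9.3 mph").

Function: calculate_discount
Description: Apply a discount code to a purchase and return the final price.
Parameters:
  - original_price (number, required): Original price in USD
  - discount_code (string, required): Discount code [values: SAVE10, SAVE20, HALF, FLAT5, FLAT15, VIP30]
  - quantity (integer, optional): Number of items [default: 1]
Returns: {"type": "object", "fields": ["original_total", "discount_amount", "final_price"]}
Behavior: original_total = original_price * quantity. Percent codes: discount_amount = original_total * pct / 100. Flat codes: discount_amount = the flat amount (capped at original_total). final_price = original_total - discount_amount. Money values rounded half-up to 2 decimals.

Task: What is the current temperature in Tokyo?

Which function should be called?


The task needs a function whose description is: Get current weather for a city.
get_weather


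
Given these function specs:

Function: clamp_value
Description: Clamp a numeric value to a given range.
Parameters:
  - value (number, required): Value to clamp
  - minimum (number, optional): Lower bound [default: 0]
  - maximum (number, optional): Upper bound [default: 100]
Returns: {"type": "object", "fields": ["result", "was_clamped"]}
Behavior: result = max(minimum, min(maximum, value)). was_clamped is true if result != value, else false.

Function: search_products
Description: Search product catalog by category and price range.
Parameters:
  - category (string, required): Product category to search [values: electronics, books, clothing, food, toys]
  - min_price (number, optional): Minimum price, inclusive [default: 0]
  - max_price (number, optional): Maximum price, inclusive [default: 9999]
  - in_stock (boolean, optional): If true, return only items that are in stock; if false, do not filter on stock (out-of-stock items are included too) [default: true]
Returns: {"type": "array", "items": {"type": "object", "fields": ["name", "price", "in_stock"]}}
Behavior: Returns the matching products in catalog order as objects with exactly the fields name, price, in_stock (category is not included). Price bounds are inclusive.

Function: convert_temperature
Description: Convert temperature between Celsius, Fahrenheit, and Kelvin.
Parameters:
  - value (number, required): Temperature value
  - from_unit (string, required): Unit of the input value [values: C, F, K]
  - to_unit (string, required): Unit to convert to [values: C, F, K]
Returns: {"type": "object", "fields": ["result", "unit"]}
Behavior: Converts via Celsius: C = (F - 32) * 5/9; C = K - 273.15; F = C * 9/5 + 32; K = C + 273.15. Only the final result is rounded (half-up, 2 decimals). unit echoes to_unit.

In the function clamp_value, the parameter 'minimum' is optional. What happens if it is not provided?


The clamp_value spec declares:
  - minimum (number, optional): Lower bound [default: 0]
It defaults to 0


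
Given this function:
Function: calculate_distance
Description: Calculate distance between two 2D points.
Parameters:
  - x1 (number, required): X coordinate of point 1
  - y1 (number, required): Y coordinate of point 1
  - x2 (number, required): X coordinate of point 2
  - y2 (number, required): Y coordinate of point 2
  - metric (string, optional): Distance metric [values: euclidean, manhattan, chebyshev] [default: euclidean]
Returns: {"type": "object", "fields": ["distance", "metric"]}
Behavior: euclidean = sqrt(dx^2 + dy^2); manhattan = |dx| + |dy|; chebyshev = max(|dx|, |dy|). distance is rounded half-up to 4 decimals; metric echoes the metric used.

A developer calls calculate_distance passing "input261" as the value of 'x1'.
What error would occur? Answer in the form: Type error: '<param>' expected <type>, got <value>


Spec: 'x1' is declared as number; "input261" is a string.
Type error: 'x1' expected number, got "input261"


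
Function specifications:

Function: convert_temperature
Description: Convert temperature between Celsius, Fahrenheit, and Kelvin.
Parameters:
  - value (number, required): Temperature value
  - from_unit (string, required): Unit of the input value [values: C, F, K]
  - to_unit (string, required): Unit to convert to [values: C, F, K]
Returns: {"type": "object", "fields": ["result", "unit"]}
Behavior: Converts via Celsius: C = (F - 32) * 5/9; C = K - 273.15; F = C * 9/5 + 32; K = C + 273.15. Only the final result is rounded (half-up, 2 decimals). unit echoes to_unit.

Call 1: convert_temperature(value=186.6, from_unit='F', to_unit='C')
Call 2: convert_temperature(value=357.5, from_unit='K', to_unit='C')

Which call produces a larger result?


Call 1:
  To C: (186.6 - 32) * 5/9 = 85.888889
  Target is C: 85.888889
  Round to 2 decimals: 85.89
  -> 85.89 C
Call 2:
  To C: 357.5 - 273.15 = 84.35
  Target is C: 84.35
  Round to 2 decimals: 84.35
  -> 84.35 C
Call 1 (85.89 C)


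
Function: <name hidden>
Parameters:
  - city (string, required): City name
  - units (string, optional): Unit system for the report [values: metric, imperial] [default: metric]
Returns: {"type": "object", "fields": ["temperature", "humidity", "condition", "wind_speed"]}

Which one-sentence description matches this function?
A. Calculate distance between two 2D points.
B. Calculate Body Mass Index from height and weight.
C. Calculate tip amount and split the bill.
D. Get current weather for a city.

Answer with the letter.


Parameters city, units and return ["temperature", "humidity", "condition", "wind_speed"] fit: Get current weather for a city.
D


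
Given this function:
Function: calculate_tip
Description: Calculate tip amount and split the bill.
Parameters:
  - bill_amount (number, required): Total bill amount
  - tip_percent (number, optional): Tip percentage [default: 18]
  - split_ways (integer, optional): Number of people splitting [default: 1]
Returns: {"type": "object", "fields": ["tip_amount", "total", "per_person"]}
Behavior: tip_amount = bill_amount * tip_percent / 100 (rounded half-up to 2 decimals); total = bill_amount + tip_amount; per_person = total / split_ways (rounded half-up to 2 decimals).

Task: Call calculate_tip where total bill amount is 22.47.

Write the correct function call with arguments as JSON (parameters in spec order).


Mapping each described value to its parameter name:
  'Total bill amount' -> bill_amount = 22.47
calculate_tip({"bill_amount": 22.47})


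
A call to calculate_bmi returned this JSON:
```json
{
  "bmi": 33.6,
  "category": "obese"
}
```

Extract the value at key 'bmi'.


33.6


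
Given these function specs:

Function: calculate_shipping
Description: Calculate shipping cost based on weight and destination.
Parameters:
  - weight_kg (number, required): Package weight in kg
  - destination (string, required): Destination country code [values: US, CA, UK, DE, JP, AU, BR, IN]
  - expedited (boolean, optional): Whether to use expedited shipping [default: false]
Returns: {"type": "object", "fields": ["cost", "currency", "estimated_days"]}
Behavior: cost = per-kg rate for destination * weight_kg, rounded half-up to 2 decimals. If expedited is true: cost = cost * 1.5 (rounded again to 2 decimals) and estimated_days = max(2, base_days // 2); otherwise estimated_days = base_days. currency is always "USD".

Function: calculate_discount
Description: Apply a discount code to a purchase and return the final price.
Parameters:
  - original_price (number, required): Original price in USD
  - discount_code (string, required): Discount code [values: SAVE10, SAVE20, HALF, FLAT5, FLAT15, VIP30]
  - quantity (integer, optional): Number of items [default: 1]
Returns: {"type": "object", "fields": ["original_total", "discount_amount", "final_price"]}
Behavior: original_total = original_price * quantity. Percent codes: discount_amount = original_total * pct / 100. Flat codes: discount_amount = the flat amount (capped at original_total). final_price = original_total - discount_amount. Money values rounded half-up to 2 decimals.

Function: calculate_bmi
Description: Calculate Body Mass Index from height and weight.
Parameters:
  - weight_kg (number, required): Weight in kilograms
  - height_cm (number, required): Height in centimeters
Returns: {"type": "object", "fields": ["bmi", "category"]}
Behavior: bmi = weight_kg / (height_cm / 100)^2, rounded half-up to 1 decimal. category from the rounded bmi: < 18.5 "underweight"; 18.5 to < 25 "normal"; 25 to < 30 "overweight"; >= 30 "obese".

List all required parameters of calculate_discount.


Parameters of calculate_discount and their required/optional flag:
  original_price: required
  discount_code: required
  quantity: optional
discount_code, original_price


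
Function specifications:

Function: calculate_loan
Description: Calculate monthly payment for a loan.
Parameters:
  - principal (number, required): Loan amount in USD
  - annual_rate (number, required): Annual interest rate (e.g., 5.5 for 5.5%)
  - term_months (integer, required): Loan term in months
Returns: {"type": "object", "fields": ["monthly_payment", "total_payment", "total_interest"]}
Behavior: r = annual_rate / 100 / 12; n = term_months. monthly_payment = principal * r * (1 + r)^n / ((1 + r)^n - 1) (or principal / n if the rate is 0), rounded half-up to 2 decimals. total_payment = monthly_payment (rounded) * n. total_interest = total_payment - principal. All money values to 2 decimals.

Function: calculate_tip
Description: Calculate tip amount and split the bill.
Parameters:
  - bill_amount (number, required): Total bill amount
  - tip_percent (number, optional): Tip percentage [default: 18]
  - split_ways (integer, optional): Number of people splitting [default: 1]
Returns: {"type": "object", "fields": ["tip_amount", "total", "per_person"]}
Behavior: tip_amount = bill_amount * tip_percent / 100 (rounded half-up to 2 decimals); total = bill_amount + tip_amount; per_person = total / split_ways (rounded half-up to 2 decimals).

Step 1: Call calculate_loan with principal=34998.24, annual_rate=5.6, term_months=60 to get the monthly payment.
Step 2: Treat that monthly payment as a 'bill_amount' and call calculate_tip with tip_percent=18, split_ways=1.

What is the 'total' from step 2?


Step 1: calculate_loan(principal=34998.24, annual_rate=5.6, term_months=60)
  r = 5.6 / 100 / 12 = 0.004666666667 (keep full precision)
  (1 + r)^60 = 1.32226833
  monthly_payment = 34998.24 * 0.004666666667 * 1.32226833 / (1.32226833 - 1) = 670.123666 -> 670.12
  total_payment = 670.12 * 60 = 40207.20
  total_interest = 40207.20 - 34998.24 = 5208.96
  -> monthly_payment = 670.12
Step 2: calculate_tip(bill_amount=670.12, tip_percent=18, split_ways=1)
  tip_amount = 670.12 * 18/100 = 120.6216 -> 120.62
  total = 670.12 + 120.62 = 790.74
  per_person = 790.74 / 1 = 790.74 -> 790.74
  -> total = 790.74
$790.74


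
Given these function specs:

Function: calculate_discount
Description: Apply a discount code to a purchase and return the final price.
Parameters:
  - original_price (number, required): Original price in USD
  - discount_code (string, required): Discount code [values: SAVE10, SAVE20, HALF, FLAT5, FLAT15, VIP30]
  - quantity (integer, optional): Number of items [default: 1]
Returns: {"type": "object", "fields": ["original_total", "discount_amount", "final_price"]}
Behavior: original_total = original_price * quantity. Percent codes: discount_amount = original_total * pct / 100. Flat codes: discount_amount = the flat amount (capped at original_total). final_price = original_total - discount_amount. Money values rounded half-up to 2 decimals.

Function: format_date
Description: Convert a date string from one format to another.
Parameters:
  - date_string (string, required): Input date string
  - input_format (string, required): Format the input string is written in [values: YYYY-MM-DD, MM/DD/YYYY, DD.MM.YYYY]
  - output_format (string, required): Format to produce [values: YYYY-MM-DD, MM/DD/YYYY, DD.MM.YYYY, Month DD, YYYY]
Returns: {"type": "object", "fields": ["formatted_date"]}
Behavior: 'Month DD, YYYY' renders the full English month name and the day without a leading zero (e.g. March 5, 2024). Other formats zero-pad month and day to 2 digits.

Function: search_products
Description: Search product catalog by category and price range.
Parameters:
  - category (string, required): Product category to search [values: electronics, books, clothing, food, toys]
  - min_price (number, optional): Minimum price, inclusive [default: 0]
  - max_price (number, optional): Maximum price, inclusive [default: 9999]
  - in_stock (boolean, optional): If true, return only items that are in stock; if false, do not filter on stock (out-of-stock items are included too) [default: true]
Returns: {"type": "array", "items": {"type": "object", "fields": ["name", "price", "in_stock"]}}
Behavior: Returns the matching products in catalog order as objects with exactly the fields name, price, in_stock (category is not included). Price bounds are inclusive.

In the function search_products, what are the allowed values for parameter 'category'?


The search_products spec declares:
  - category (string, required): Product category to search [values: electronics, books, clothing, food, toys]
Allowed values:
electronics, books, clothing, food, toys


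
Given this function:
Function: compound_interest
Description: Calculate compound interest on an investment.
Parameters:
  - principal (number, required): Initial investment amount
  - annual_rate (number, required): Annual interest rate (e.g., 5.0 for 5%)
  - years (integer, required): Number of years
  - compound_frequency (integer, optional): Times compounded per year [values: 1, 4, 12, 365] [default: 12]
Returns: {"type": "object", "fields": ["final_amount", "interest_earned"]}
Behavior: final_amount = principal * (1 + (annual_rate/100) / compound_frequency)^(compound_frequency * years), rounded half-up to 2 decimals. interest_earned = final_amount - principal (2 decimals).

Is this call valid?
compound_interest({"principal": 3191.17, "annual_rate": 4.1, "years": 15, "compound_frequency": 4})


Checking all required parameters present and types match... All valid.
Valid


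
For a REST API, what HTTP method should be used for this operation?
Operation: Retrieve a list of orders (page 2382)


GET = read, POST = create, PUT = update/replace, DELETE = remove
This operation is a read.
GET


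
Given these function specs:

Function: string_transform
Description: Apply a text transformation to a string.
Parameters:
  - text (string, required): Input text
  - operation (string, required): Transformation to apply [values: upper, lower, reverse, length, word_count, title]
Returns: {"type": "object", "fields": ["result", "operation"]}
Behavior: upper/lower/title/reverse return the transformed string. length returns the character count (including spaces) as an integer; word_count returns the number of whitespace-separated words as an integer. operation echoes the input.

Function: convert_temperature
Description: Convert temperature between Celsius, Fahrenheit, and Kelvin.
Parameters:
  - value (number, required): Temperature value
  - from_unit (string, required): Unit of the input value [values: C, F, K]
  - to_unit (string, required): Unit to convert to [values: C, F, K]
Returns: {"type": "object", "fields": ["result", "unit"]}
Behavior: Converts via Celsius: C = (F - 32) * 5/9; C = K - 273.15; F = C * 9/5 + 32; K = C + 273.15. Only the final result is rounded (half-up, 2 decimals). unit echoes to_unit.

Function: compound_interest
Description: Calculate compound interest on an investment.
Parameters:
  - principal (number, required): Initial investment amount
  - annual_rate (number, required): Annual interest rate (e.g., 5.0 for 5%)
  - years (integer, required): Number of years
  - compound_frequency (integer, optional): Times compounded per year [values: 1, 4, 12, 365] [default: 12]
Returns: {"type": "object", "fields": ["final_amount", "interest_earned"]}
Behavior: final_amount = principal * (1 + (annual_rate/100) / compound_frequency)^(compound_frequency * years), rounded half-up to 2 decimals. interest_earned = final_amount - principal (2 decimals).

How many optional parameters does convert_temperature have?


Parameters of convert_temperature: value (required), from_unit (required), to_unit (required)
Optional count:
0


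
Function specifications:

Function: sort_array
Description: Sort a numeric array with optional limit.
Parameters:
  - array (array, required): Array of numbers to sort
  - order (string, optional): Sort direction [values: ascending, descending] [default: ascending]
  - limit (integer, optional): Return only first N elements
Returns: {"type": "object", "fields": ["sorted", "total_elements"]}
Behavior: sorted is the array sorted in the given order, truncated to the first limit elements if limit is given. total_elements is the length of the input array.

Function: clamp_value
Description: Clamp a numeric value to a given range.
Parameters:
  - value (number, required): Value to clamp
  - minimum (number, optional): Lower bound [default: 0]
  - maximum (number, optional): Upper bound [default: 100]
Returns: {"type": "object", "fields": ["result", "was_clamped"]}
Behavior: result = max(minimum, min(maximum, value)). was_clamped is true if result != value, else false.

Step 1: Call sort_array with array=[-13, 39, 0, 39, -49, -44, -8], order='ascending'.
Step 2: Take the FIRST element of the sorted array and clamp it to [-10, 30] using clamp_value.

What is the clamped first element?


Step 1: sort_array(order=ascending)
  sorted: [-49, -44, -13, -8, 0, 39, 39]
  -> first element = -49
Step 2: clamp_value(value=-49, minimum=-10, maximum=30)
  result = max(-10, min(30, -49)) = max(-10, -49) = -10
  was_clamped = (-10 != -49) = true
  -> result = -10
-10


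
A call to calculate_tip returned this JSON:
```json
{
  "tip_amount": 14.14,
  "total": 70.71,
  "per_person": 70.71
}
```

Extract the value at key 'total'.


70.71


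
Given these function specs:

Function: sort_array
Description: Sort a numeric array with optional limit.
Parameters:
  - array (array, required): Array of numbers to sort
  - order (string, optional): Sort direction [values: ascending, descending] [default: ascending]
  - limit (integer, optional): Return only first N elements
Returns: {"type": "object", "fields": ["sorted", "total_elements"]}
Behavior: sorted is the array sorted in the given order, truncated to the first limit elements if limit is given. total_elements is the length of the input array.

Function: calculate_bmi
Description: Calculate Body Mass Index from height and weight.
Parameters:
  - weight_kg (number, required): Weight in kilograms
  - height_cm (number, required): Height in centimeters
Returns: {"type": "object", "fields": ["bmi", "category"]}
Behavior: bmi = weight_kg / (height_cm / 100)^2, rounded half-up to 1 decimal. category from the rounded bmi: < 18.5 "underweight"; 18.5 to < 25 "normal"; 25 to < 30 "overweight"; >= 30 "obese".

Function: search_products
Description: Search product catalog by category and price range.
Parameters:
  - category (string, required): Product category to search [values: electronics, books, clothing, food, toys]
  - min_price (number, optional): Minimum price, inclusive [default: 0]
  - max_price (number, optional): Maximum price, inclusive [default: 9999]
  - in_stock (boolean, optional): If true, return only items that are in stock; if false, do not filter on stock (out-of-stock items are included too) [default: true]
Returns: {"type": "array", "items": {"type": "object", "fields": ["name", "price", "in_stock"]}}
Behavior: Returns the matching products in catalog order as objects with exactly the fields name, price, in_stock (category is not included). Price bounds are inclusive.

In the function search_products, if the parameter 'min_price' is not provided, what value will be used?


The search_products spec declares:
  - min_price (number, optional): Minimum price, inclusive [default: 0]
Default:
0


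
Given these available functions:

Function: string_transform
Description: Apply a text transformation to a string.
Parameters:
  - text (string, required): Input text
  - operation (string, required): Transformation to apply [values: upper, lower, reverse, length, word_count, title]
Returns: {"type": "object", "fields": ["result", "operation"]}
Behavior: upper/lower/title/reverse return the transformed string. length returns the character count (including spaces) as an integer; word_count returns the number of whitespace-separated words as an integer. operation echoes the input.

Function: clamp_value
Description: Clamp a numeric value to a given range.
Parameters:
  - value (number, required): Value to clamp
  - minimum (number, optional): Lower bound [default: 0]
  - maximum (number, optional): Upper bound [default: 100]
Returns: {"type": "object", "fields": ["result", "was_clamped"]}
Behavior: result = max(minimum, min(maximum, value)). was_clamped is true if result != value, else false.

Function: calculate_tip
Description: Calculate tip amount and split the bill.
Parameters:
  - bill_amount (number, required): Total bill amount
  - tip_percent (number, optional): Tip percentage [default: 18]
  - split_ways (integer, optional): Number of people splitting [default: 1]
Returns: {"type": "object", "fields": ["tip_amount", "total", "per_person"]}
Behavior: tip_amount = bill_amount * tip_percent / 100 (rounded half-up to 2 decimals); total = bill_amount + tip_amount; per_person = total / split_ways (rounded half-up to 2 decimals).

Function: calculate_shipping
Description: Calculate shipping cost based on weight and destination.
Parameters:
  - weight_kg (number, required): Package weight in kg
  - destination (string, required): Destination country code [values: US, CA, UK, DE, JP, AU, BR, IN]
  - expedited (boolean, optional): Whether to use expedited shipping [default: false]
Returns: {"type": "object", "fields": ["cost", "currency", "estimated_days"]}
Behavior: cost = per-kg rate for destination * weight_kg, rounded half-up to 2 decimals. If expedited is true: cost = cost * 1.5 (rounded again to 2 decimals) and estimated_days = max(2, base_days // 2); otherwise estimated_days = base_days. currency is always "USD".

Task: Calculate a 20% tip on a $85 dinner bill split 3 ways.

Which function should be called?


The task needs a function whose description is: Calculate tip amount and split the bill.
calculate_tip


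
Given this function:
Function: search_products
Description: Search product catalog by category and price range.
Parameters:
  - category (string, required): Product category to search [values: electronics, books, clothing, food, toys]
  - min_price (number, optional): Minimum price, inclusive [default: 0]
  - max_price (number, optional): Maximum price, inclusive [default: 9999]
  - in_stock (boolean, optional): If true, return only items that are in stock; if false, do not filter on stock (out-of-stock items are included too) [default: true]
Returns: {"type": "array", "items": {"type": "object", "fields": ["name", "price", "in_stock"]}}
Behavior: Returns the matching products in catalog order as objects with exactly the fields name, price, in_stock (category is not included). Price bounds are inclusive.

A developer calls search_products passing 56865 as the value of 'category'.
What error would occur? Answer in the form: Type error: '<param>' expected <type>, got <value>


Spec: 'category' is declared as string; 56865 is an integer.
Type error: 'category' expected string, got 56865


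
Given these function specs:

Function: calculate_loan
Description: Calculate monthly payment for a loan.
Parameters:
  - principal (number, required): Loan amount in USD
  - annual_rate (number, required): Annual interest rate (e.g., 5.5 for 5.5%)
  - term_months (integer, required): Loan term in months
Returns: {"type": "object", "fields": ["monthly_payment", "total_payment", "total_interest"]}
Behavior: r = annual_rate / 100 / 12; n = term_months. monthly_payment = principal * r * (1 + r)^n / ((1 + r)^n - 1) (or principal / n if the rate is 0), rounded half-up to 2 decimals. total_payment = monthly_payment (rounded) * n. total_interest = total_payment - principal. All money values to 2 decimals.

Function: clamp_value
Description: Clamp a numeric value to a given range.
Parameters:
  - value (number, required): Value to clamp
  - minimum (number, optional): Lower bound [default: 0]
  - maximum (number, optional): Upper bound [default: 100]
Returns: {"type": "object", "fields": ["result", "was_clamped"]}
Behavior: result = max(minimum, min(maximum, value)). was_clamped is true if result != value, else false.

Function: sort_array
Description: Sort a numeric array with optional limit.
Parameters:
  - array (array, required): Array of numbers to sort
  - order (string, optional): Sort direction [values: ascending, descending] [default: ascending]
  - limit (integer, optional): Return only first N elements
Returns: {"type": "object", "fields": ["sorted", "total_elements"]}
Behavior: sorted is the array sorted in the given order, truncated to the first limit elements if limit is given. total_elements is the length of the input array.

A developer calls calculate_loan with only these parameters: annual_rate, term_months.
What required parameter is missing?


Required parameters: principal, annual_rate, term_months
Provided: annual_rate, term_months
Missing: principal
principal


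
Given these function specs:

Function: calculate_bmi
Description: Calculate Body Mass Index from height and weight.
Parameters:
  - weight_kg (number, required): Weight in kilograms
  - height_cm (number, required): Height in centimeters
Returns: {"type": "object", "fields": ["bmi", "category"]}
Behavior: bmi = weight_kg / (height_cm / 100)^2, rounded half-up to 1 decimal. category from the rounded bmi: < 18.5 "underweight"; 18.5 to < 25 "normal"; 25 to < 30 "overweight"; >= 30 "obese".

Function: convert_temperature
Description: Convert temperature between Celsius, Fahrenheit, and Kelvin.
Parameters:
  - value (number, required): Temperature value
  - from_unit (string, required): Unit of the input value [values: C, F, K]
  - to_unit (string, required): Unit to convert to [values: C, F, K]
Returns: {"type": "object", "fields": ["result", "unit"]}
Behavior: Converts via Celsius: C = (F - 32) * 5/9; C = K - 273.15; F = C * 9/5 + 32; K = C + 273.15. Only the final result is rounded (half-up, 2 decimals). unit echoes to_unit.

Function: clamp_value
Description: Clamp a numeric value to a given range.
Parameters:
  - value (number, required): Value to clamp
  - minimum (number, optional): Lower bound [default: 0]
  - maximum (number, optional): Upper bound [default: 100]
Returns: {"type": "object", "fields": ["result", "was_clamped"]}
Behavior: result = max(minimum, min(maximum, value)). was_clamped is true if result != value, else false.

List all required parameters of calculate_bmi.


Parameters of calculate_bmi and their required/optional flag:
  weight_kg: required
  height_cm: required
height_cm, weight_kg


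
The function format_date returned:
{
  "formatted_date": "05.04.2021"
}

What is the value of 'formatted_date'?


05.04.2021


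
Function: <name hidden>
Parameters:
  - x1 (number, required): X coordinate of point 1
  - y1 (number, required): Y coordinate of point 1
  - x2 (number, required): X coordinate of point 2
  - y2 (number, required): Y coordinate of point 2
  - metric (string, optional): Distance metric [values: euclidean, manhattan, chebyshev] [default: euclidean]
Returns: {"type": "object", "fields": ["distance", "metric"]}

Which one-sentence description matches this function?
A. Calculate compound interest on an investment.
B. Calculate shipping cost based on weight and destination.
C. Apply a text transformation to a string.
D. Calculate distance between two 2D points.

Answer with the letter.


Parameters x1, y1, x2, y2, metric and return ["distance", "metric"] fit: Calculate distance between two 2D points.
D


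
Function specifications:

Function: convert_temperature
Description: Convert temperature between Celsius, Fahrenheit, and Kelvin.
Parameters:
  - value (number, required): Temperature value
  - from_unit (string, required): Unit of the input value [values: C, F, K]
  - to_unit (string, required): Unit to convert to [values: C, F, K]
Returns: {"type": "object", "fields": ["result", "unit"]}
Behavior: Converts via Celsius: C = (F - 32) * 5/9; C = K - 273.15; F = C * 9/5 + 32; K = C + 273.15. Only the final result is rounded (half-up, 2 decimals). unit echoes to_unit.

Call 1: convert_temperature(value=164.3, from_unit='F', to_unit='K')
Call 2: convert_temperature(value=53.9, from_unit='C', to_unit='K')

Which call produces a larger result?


Call 1:
  To C: (164.3 - 32) * 5/9 = 73.5
  To K: 73.5 + 273.15 = 346.65
  Round to 2 decimals: 346.65
  -> 346.65 K
Call 2:
  Input already in C: 53.9
  To K: 53.9 + 273.15 = 327.05
  Round to 2 decimals: 327.05
  -> 327.05 K
Call 1 (346.65 K)


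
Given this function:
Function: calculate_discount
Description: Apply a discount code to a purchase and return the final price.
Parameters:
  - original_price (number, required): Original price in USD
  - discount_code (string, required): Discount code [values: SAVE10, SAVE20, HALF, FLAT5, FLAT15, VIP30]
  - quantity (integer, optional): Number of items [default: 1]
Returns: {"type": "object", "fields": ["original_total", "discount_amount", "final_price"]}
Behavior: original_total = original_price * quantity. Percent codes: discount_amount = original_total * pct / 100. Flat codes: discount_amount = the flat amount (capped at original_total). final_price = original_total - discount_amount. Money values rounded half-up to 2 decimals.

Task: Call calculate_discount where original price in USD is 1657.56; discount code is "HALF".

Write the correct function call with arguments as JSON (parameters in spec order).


Mapping each described value to its parameter name:
  'Original price in USD' -> original_price = 1657.56
  'Discount code' -> discount_code = "HALF"
calculate_discount({"original_price": 1657.56, "discount_code": "HALF"})


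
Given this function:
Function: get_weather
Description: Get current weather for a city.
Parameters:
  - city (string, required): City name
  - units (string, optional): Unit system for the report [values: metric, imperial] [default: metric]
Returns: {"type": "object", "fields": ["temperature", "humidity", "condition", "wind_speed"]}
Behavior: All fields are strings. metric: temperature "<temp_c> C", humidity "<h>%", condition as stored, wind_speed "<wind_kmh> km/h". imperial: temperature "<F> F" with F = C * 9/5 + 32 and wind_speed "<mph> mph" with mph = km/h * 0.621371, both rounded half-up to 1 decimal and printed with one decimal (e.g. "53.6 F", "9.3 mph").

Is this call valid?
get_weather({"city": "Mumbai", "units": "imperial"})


Checking all required parameters present and types match... All valid.
Valid


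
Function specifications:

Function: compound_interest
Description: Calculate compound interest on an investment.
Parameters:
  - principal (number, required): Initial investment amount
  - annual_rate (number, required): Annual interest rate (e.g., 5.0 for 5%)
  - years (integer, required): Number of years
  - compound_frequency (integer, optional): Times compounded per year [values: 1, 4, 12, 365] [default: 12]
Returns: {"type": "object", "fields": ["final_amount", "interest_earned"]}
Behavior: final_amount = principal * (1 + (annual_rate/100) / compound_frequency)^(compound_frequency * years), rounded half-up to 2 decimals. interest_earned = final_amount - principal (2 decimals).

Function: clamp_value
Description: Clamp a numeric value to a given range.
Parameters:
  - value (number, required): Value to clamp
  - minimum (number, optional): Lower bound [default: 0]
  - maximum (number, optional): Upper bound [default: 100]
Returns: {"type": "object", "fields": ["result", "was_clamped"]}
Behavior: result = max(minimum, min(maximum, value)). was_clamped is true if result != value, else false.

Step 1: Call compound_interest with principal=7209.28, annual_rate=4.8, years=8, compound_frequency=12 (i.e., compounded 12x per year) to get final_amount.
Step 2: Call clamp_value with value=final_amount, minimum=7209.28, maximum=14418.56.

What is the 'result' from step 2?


Step 1: compound_interest
  rate per period = 4.8/100/12 = 0.004 (keep full precision); periods = 12 * 8 = 96
  (1 + 0.004)^96 = 1.46702133
  final_amount = 7209.28 * 1.46702133 = 10576.167565 -> 10576.17
  interest_earned = 10576.17 - 7209.28 = 3366.89
  -> final_amount = 10576.17
Step 2: clamp_value(value=10576.17, minimum=7209.28, maximum=14418.56)
  result = max(7209.28, min(14418.56, 10576.17)) = max(7209.28, 10576.17) = 10576.17
  was_clamped = (10576.17 != 10576.17) = false
  -> result = 10576.17
10576.17


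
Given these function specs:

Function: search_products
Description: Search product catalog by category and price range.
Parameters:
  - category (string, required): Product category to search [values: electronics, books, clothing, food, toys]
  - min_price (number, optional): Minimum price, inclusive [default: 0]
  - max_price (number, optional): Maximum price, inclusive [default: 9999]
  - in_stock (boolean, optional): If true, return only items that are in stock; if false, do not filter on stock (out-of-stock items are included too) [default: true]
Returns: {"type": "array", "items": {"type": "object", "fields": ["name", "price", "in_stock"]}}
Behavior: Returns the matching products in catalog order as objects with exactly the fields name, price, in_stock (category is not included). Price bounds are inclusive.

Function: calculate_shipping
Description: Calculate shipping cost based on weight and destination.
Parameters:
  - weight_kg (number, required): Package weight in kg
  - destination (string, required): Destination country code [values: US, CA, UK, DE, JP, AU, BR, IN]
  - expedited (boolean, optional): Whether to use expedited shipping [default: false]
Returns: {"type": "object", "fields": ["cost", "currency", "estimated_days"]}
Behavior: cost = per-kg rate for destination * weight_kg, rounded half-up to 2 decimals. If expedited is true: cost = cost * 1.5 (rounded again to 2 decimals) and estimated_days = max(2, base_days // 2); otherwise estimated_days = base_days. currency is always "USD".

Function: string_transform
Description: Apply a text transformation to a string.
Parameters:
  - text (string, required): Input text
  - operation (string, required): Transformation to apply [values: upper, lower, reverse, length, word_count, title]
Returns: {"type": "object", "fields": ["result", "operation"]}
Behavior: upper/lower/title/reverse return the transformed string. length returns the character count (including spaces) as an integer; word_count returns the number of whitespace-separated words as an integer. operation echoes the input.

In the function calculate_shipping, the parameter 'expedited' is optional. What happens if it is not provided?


The calculate_shipping spec declares:
  - expedited (boolean, optional): Whether to use expedited shipping [default: false]
It defaults to false
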